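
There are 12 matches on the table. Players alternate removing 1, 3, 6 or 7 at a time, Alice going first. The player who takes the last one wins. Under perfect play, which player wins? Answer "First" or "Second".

Positions where the player to move wins (W) vs loses (L):
i:   0  1  2  3  4  5  6  7  8  9 10 11 12
     L  W  L  W  L  W  W  W  W  W  W  W  L
Position 12 is L, so the second player wins.

Second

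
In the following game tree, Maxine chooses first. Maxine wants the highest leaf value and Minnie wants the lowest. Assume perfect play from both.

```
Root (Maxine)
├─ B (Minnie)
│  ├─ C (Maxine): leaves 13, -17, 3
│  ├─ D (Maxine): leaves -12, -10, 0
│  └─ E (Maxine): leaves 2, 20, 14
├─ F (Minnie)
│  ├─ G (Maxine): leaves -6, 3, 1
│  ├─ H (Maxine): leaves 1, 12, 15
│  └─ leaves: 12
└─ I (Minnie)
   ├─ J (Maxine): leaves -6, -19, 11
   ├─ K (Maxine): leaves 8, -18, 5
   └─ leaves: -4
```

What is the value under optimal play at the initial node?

3

C (Maxine): max(13, -17, 3) = 13
D (Maxine): max(-12, -10, 0) = 0
E (Maxine): max(2, 20, 14) = 20
B (Minnie): min(13, 0, 20) = 0
G (Maxine): max(-6, 3, 1) = 3
H (Maxine): max(1, 12, 15) = 15
F (Minnie): min(3, 15, 12) = 3
J (Maxine): max(-6, -19, 11) = 11
K (Maxine): max(8, -18, 5) = 8
I (Minnie): min(11, 8, -4) = -4
Root (Maxine): max(0, 3, -4) = 3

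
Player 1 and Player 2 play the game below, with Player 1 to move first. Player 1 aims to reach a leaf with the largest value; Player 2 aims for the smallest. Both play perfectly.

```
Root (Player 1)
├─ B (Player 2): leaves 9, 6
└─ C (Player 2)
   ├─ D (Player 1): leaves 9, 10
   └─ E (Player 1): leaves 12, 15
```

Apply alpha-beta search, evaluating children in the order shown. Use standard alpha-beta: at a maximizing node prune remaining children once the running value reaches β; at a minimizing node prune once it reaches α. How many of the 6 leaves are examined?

5

B [α=-∞,β=+∞]: v=6
D [α=6,β=+∞]: v=10
E [α=6,β=10]: v=12 after child 1 ≥ β → β-cutoff, skip 1
C [α=6,β=+∞]: v=10
Root [α=-∞,β=+∞]: v=10
Leaves evaluated: 5 of 6.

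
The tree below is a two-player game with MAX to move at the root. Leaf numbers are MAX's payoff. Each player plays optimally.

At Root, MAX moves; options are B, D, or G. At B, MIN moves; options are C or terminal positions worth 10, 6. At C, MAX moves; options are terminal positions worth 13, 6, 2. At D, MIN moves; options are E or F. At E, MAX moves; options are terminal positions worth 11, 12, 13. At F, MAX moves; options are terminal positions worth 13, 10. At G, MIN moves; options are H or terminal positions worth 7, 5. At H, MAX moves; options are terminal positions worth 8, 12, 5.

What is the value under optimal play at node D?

13

E: max(11, 12, 13) = 13
F: max(13, 10) = 13
D: min(13, 13) = 13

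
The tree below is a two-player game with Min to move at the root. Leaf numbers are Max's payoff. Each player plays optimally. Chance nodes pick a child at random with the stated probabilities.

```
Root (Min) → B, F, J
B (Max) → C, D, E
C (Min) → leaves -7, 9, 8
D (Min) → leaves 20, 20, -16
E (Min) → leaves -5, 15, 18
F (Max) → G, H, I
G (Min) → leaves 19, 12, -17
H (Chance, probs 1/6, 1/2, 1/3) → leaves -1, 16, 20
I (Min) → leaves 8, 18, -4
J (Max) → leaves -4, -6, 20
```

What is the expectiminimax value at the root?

-5

C (Min): min(-7, 9, 8) = -7
D (Min): min(20, 20, -16) = -16
E (Min): min(-5, 15, 18) = -5
B (Max): max(-7, -16, -5) = -5
G (Min): min(19, 12, -17) = -17
H (Chance): 1/6·-1 + 1/2·16 + 1/3·20 = 14.5
I (Min): min(8, 18, -4) = -4
F (Max): max(-17, 14.5, -4) = 14.5
J (Max): max(-4, -6, 20) = 20
Root (Min): min(-5, 14.5, 20) = -5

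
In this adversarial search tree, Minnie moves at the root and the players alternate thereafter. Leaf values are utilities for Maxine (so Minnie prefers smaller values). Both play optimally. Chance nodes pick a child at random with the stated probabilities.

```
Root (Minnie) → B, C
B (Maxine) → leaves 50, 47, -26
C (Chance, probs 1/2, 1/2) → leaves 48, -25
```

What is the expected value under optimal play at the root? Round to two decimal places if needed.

B (Maxine): max(50, 47, -26) = 50
C (Chance): 1/2·48 + 1/2·-25 = 11.5
Root (Minnie): min(50, 11.5) = 11.5

11.5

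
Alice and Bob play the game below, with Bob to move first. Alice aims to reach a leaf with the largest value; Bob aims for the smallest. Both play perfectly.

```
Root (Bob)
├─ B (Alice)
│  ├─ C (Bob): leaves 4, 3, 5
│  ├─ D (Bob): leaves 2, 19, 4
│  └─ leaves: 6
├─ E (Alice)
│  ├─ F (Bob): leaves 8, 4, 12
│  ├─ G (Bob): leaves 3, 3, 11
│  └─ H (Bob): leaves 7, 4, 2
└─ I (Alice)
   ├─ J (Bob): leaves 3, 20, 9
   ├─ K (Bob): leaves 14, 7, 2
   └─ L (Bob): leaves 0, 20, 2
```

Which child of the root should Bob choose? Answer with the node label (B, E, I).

I

C (Bob): min(4, 3, 5) = 3
D (Bob): min(2, 19, 4) = 2
B (Alice): max(3, 2, 6) = 6
F (Bob): min(8, 4, 12) = 4
G (Bob): min(3, 3, 11) = 3
H (Bob): min(7, 4, 2) = 2
E (Alice): max(4, 3, 2) = 4
J (Bob): min(3, 20, 9) = 3
K (Bob): min(14, 7, 2) = 2
L (Bob): min(0, 20, 2) = 0
I (Alice): max(3, 2, 0) = 3
Root (Bob): min(6, 4, 3) = 3
Bob picks the child with the lowest value: I (value 3).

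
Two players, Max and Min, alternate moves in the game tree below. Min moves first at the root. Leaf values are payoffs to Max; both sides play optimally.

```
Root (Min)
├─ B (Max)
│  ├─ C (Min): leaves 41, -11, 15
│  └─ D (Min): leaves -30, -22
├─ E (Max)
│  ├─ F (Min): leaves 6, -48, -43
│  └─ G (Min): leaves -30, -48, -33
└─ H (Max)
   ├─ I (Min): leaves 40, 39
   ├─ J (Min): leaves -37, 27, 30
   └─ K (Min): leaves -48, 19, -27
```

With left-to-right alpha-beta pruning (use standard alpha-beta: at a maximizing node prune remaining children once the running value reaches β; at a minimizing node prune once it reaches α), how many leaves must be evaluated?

C [α=-∞,β=+∞]: v=-11
D [α=-11,β=+∞]: v=-30 after child 1 ≤ α → α-cutoff, skip 1
B [α=-∞,β=+∞]: v=-11
F [α=-∞,β=-11]: v=-48
G [α=-48,β=-11]: v=-48 after child 2 ≤ α → α-cutoff, skip 1
E [α=-∞,β=-11]: v=-48
I [α=-∞,β=-48]: v=39
H [α=-∞,β=-48]: v=39 after child 1 ≥ β → β-cutoff, skip 2
Root [α=-∞,β=+∞]: v=-48
Leaves evaluated: 11 of 19.

11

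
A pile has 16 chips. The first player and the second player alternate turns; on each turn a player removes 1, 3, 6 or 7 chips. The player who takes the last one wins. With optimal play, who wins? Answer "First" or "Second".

Second

i:   0  1  2  3  4  5  6  7  8  9 10 11 12 13 14 15 16
     L  W  L  W  L  W  W  W  W  W  W  W  L  W  L  W  L
Position 16 is L, so the second player wins.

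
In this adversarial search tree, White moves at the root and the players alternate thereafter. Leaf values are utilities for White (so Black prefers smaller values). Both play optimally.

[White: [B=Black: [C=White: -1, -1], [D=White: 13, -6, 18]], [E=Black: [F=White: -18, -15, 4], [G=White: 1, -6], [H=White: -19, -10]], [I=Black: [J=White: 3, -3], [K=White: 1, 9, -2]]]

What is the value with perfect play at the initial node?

3

C (White): max(-1, -1) = -1
D (White): max(13, -6, 18) = 18
B (Black): min(-1, 18) = -1
F (White): max(-18, -15, 4) = 4
G (White): max(1, -6) = 1
H (White): max(-19, -10) = -10
E (Black): min(4, 1, -10) = -10
J (White): max(3, -3) = 3
K (White): max(1, 9, -2) = 9
I (Black): min(3, 9) = 3
Root (White): max(-1, -10, 3) = 3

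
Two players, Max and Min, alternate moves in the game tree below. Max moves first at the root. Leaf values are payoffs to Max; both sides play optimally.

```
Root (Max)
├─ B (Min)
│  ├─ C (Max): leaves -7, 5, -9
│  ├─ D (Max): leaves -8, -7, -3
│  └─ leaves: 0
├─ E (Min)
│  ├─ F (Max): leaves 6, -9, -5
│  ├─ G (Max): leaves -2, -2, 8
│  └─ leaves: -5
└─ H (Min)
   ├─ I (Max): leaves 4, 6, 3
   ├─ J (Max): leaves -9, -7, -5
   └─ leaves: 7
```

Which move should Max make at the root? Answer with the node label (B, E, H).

B

C (Max): max(-7, 5, -9) = 5
D (Max): max(-8, -7, -3) = -3
B (Min): min(5, -3, 0) = -3
F (Max): max(6, -9, -5) = 6
G (Max): max(-2, -2, 8) = 8
E (Min): min(6, 8, -5) = -5
I (Max): max(4, 6, 3) = 6
J (Max): max(-9, -7, -5) = -5
H (Min): min(6, -5, 7) = -5
Root (Max): max(-3, -5, -5) = -3
Max picks the child with the highest value: B (value -3).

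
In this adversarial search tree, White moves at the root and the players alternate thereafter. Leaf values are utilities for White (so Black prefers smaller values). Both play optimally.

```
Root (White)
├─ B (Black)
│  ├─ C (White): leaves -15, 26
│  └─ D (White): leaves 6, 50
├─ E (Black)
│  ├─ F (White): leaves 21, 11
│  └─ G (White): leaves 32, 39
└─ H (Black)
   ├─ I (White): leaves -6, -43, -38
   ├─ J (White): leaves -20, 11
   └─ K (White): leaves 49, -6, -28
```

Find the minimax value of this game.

C (White): max(-15, 26) = 26
D (White): max(6, 50) = 50
B (Black): min(26, 50) = 26
F (White): max(21, 11) = 21
G (White): max(32, 39) = 39
E (Black): min(21, 39) = 21
I (White): max(-6, -43, -38) = -6
J (White): max(-20, 11) = 11
K (White): max(49, -6, -28) = 49
H (Black): min(-6, 11, 49) = -6
Root (White): max(26, 21, -6) = 26

26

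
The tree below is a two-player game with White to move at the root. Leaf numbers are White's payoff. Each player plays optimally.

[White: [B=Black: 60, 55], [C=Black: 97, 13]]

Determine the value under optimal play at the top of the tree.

55

B (Black): min(60, 55) = 55
C (Black): min(97, 13) = 13
Root (White): max(55, 13) = 55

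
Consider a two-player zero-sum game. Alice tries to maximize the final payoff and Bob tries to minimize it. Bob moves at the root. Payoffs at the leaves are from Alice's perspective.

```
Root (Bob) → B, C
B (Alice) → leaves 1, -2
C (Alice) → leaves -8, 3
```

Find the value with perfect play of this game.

B (Alice): max(1, -2) = 1
C (Alice): max(-8, 3) = 3
Root (Bob): min(1, 3) = 1

1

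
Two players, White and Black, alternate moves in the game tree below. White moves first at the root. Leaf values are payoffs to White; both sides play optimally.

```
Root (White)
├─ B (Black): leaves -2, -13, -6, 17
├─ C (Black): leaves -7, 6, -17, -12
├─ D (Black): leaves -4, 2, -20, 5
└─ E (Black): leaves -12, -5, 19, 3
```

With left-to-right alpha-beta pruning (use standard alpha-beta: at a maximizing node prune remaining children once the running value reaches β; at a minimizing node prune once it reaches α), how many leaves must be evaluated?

14

B [α=-∞,β=+∞]: v=-13
C [α=-13,β=+∞]: v=-17 after child 3 ≤ α → α-cutoff, skip 1
D [α=-13,β=+∞]: v=-20 after child 3 ≤ α → α-cutoff, skip 1
E [α=-13,β=+∞]: v=-12
Root [α=-∞,β=+∞]: v=-12
Leaves evaluated: 14 of 16.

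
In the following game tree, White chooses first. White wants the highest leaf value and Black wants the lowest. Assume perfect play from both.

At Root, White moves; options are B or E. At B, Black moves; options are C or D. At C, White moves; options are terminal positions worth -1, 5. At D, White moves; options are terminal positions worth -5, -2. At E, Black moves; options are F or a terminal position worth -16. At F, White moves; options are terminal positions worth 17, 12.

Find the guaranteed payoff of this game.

C (White): max(-1, 5) = 5
D (White): max(-5, -2) = -2
B (Black): min(5, -2) = -2
F (White): max(17, 12) = 17
E (Black): min(17, -16) = -16
Root (White): max(-2, -16) = -2

-2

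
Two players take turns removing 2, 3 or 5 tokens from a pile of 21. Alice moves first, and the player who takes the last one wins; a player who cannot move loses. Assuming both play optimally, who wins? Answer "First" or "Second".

Second

Compute winning (W) and losing (L) positions by backward induction:
i:   0  1  2  3  4  5  6  7  8  9 10 11 12 13 14 15 16 17 18 19 20 21
     L  L  W  W  W  W  W  L  L  W  W  W  W  W  L  L  W  W  W  W  W  L
Position 21 is L, so the second player wins.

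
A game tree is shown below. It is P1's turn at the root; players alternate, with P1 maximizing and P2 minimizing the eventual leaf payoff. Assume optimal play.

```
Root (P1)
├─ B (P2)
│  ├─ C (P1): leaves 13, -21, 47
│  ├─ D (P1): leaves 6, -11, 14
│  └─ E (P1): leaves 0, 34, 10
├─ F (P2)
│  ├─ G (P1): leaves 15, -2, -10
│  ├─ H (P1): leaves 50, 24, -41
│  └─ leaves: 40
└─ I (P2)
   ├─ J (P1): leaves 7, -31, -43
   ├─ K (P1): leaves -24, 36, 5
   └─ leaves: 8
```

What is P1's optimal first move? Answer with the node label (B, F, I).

F

C (P1): max(13, -21, 47) = 47
D (P1): max(6, -11, 14) = 14
E (P1): max(0, 34, 10) = 34
B (P2): min(47, 14, 34) = 14
G (P1): max(15, -2, -10) = 15
H (P1): max(50, 24, -41) = 50
F (P2): min(15, 50, 40) = 15
J (P1): max(7, -31, -43) = 7
K (P1): max(-24, 36, 5) = 36
I (P2): min(7, 36, 8) = 7
Root (P1): max(14, 15, 7) = 15
P1 picks the child with the highest value: F (value 15).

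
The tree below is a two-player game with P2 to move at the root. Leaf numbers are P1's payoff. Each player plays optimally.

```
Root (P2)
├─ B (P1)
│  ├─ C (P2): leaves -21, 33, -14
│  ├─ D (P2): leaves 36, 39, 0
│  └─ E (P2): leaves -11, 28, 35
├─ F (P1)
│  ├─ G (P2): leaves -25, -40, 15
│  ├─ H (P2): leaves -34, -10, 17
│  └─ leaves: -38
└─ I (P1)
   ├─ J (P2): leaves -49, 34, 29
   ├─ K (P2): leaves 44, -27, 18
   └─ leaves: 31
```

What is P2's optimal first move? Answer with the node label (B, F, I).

F

C (P2): min(-21, 33, -14) = -21
D (P2): min(36, 39, 0) = 0
E (P2): min(-11, 28, 35) = -11
B (P1): max(-21, 0, -11) = 0
G (P2): min(-25, -40, 15) = -40
H (P2): min(-34, -10, 17) = -34
F (P1): max(-40, -34, -38) = -34
J (P2): min(-49, 34, 29) = -49
K (P2): min(44, -27, 18) = -27
I (P1): max(-49, -27, 31) = 31
Root (P2): min(0, -34, 31) = -34
P2 picks the child with the lowest value: F (value -34).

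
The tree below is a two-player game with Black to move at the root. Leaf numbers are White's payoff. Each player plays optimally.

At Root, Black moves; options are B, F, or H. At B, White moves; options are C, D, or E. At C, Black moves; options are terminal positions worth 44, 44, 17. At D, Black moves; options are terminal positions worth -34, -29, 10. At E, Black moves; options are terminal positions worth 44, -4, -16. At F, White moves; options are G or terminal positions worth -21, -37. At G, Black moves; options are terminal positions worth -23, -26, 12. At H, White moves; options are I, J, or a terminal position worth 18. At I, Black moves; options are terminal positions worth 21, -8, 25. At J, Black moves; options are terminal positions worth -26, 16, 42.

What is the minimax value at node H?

18

I: min(21, -8, 25) = -8
J: min(-26, 16, 42) = -26
H: max(-8, -26, 18) = 18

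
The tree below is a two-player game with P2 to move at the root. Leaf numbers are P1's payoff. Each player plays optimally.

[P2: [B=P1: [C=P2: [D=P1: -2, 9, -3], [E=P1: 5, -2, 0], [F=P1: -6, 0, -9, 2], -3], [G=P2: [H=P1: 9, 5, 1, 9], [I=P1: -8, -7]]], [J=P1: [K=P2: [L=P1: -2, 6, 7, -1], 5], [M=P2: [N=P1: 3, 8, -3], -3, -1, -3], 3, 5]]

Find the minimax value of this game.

-3

D (P1): max(-2, 9, -3) = 9
E (P1): max(5, -2, 0) = 5
F (P1): max(-6, 0, -9, 2) = 2
C (P2): min(9, 5, 2, -3) = -3
H (P1): max(9, 5, 1, 9) = 9
I (P1): max(-8, -7) = -7
G (P2): min(9, -7) = -7
B (P1): max(-3, -7) = -3
L (P1): max(-2, 6, 7, -1) = 7
K (P2): min(7, 5) = 5
N (P1): max(3, 8, -3) = 8
M (P2): min(8, -3, -1, -3) = -3
J (P1): max(5, -3, 3, 5) = 5
Root (P2): min(-3, 5) = -3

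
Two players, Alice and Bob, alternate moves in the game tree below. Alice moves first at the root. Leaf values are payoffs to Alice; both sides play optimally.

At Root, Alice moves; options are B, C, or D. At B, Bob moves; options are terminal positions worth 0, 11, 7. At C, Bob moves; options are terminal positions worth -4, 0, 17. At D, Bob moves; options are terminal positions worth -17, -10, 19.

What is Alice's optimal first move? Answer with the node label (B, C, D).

B (Bob): min(0, 11, 7) = 0
C (Bob): min(-4, 0, 17) = -4
D (Bob): min(-17, -10, 19) = -17
Root (Alice): max(0, -4, -17) = 0
Alice picks the child with the highest value: B (value 0).

B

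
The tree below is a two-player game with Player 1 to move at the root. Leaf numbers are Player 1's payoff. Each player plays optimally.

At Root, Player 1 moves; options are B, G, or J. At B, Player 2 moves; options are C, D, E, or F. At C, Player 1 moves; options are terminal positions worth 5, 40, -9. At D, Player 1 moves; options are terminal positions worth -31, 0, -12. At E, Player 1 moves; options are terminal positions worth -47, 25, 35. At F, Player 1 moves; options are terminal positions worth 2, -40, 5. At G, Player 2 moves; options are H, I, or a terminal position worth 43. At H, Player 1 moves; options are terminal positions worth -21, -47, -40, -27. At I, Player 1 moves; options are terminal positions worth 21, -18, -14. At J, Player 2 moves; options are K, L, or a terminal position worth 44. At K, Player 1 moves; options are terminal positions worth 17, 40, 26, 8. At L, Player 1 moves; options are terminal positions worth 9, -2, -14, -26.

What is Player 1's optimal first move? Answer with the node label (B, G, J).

J

C (Player 1): max(5, 40, -9) = 40
D (Player 1): max(-31, 0, -12) = 0
E (Player 1): max(-47, 25, 35) = 35
F (Player 1): max(2, -40, 5) = 5
B (Player 2): min(40, 0, 35, 5) = 0
H (Player 1): max(-21, -47, -40, -27) = -21
I (Player 1): max(21, -18, -14) = 21
G (Player 2): min(-21, 21, 43) = -21
K (Player 1): max(17, 40, 26, 8) = 40
L (Player 1): max(9, -2, -14, -26) = 9
J (Player 2): min(40, 9, 44) = 9
Root (Player 1): max(0, -21, 9) = 9
Player 1 picks the child with the highest value: J (value 9).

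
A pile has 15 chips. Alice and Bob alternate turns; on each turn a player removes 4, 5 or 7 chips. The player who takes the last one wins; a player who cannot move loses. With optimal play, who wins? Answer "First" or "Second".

Mark each pile size as W (mover wins) or L (mover loses):
i:   0  1  2  3  4  5  6  7  8  9 10 11 12 13 14 15
     L  L  L  L  W  W  W  W  W  W  W  L  L  L  L  W
Position 15 is W, so the first player wins.

First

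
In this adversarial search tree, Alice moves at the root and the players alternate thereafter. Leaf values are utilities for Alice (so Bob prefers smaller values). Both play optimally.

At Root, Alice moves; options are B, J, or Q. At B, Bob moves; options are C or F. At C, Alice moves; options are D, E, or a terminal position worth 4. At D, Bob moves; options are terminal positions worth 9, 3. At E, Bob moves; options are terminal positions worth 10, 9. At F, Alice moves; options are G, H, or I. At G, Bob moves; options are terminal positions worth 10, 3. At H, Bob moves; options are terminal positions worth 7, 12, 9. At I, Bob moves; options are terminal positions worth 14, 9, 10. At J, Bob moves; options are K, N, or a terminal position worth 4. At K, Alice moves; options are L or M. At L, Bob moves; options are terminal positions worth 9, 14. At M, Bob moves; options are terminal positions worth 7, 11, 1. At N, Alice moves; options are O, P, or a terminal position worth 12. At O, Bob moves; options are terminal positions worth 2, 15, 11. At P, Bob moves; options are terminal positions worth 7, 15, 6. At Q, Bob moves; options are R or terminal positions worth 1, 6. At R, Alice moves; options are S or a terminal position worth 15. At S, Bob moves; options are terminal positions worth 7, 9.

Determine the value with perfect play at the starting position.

9

D (Bob): min(9, 3) = 3
E (Bob): min(10, 9) = 9
C (Alice): max(3, 9, 4) = 9
G (Bob): min(10, 3) = 3
H (Bob): min(7, 12, 9) = 7
I (Bob): min(14, 9, 10) = 9
F (Alice): max(3, 7, 9) = 9
B (Bob): min(9, 9) = 9
L (Bob): min(9, 14) = 9
M (Bob): min(7, 11, 1) = 1
K (Alice): max(9, 1) = 9
O (Bob): min(2, 15, 11) = 2
P (Bob): min(7, 15, 6) = 6
N (Alice): max(2, 6, 12) = 12
J (Bob): min(9, 12, 4) = 4
S (Bob): min(7, 9) = 7
R (Alice): max(7, 15) = 15
Q (Bob): min(15, 1, 6) = 1
Root (Alice): max(9, 4, 1) = 9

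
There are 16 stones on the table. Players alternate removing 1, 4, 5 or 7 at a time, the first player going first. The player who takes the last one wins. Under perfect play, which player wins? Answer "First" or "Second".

i:   0  1  2  3  4  5  6  7  8  9 10 11 12 13 14 15 16
     L  W  L  W  W  W  W  W  L  W  L  W  W  W  W  W  L
Position 16 is L, so the second player wins.

Second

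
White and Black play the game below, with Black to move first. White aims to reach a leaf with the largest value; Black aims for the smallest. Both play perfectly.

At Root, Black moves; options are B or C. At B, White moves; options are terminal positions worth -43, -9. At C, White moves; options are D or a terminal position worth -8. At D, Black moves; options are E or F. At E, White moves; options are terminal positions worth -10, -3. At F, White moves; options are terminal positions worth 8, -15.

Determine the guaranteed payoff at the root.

B (White): max(-43, -9) = -9
E (White): max(-10, -3) = -3
F (White): max(8, -15) = 8
D (Black): min(-3, 8) = -3
C (White): max(-3, -8) = -3
Root (Black): min(-9, -3) = -9

-9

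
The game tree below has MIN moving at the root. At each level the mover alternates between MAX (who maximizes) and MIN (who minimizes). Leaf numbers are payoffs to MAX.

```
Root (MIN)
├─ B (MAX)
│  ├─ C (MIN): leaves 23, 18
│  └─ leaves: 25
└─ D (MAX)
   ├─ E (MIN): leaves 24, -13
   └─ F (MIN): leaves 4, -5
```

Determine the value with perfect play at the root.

-5

C (MIN): min(23, 18) = 18
B (MAX): max(18, 25) = 25
E (MIN): min(24, -13) = -13
F (MIN): min(4, -5) = -5
D (MAX): max(-13, -5) = -5
Root (MIN): min(25, -5) = -5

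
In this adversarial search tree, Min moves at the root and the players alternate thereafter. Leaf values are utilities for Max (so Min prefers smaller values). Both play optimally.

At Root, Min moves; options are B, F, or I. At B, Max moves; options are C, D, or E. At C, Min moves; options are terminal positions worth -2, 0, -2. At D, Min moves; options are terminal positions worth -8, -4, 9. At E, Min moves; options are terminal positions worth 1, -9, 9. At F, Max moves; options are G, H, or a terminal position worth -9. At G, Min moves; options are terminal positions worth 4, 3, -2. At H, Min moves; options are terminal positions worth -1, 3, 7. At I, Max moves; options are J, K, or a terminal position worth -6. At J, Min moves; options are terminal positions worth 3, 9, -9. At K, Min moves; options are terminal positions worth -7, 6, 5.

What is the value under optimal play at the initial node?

C (Min): min(-2, 0, -2) = -2
D (Min): min(-8, -4, 9) = -8
E (Min): min(1, -9, 9) = -9
B (Max): max(-2, -8, -9) = -2
G (Min): min(4, 3, -2) = -2
H (Min): min(-1, 3, 7) = -1
F (Max): max(-2, -1, -9) = -1
J (Min): min(3, 9, -9) = -9
K (Min): min(-7, 6, 5) = -7
I (Max): max(-9, -7, -6) = -6
Root (Min): min(-2, -1, -6) = -6

-6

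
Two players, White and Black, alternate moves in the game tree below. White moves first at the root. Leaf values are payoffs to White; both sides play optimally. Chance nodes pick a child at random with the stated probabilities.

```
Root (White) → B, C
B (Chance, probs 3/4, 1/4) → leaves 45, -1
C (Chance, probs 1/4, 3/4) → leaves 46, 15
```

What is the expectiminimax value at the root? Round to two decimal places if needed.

B (Chance): 3/4·45 + 1/4·-1 = 33.5
C (Chance): 1/4·46 + 3/4·15 = 22.75
Root (White): max(33.5, 22.75) = 33.5

33.5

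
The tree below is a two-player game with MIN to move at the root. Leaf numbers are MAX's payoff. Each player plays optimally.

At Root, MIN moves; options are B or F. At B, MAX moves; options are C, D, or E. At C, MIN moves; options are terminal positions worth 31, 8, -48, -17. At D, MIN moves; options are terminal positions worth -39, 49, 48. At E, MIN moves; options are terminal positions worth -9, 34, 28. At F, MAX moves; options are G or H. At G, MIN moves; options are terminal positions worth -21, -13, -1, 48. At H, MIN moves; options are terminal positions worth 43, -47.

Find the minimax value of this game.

-21

C (MIN): min(31, 8, -48, -17) = -48
D (MIN): min(-39, 49, 48) = -39
E (MIN): min(-9, 34, 28) = -9
B (MAX): max(-48, -39, -9) = -9
G (MIN): min(-21, -13, -1, 48) = -21
H (MIN): min(43, -47) = -47
F (MAX): max(-21, -47) = -21
Root (MIN): min(-9, -21) = -21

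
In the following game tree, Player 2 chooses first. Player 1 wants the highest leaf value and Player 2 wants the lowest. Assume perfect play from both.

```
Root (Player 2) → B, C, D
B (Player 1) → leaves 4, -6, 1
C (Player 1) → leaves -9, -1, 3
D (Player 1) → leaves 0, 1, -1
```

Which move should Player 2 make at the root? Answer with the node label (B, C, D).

D

B (Player 1): max(4, -6, 1) = 4
C (Player 1): max(-9, -1, 3) = 3
D (Player 1): max(0, 1, -1) = 1
Root (Player 2): min(4, 3, 1) = 1
Player 2 picks the child with the lowest value: D (value 1).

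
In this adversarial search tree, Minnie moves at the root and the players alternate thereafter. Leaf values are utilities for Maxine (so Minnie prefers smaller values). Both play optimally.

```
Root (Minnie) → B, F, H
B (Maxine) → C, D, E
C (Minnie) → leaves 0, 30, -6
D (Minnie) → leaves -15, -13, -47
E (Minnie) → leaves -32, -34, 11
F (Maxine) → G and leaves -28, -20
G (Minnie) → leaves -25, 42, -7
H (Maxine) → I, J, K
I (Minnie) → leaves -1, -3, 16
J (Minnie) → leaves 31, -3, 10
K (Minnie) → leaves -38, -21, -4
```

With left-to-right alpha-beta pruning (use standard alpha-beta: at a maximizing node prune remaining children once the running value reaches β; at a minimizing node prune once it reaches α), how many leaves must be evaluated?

C [α=-∞,β=+∞]: v=-6
D [α=-6,β=+∞]: v=-15 after child 1 ≤ α → α-cutoff, skip 2
E [α=-6,β=+∞]: v=-32 after child 1 ≤ α → α-cutoff, skip 2
B [α=-∞,β=+∞]: v=-6
G [α=-∞,β=-6]: v=-25
F [α=-∞,β=-6]: v=-20
I [α=-∞,β=-20]: v=-3
H [α=-∞,β=-20]: v=-3 after child 1 ≥ β → β-cutoff, skip 2
Root [α=-∞,β=+∞]: v=-20
Leaves evaluated: 13 of 23.

13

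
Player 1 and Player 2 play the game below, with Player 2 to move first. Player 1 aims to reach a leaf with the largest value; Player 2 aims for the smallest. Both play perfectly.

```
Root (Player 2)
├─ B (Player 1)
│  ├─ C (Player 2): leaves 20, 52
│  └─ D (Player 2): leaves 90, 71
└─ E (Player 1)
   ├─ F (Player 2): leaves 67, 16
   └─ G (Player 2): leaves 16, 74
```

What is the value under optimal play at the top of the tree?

C (Player 2): min(20, 52) = 20
D (Player 2): min(90, 71) = 71
B (Player 1): max(20, 71) = 71
F (Player 2): min(67, 16) = 16
G (Player 2): min(16, 74) = 16
E (Player 1): max(16, 16) = 16
Root (Player 2): min(71, 16) = 16

16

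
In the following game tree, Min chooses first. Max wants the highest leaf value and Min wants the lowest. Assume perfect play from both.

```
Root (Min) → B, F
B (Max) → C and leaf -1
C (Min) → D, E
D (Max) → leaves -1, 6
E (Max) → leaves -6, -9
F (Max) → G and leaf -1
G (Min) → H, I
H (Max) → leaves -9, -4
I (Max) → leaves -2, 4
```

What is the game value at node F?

H: max(-9, -4) = -4
I: max(-2, 4) = 4
G: min(-4, 4) = -4
F: max(-4, -1) = -1

-1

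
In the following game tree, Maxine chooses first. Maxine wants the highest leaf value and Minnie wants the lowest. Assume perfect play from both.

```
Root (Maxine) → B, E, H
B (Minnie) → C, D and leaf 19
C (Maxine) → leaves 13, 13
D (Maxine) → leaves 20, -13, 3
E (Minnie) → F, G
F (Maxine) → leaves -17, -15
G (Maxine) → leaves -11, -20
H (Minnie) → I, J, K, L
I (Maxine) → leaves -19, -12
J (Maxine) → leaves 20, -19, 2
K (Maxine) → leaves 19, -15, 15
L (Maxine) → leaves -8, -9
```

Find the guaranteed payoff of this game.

C (Maxine): max(13, 13) = 13
D (Maxine): max(20, -13, 3) = 20
B (Minnie): min(13, 20, 19) = 13
F (Maxine): max(-17, -15) = -15
G (Maxine): max(-11, -20) = -11
E (Minnie): min(-15, -11) = -15
I (Maxine): max(-19, -12) = -12
J (Maxine): max(20, -19, 2) = 20
K (Maxine): max(19, -15, 15) = 19
L (Maxine): max(-8, -9) = -8
H (Minnie): min(-12, 20, 19, -8) = -12
Root (Maxine): max(13, -15, -12) = 13

13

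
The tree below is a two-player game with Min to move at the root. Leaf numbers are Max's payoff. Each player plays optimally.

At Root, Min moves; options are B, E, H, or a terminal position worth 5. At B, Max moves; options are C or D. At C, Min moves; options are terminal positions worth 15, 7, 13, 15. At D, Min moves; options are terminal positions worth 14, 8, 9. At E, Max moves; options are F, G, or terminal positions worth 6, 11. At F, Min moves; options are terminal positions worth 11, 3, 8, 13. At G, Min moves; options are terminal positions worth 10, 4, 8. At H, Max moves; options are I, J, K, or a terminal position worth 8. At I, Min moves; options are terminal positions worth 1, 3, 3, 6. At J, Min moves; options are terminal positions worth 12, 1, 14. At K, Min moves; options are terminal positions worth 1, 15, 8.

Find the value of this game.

5

C (Min): min(15, 7, 13, 15) = 7
D (Min): min(14, 8, 9) = 8
B (Max): max(7, 8) = 8
F (Min): min(11, 3, 8, 13) = 3
G (Min): min(10, 4, 8) = 4
E (Max): max(3, 4, 6, 11) = 11
I (Min): min(1, 3, 3, 6) = 1
J (Min): min(12, 1, 14) = 1
K (Min): min(1, 15, 8) = 1
H (Max): max(1, 1, 1, 8) = 8
Root (Min): min(8, 11, 8, 5) = 5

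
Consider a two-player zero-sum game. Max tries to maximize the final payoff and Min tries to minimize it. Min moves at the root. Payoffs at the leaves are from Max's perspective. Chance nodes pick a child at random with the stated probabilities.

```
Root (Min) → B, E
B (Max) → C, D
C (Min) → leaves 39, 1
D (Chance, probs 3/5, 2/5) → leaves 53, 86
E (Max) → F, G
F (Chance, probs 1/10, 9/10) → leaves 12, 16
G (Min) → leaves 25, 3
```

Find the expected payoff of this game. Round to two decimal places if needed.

15.6

C (Min): min(39, 1) = 1
D (Chance): 3/5·53 + 2/5·86 = 66.2
B (Max): max(1, 66.2) = 66.2
F (Chance): 1/10·12 + 9/10·16 = 15.6
G (Min): min(25, 3) = 3
E (Max): max(15.6, 3) = 15.6
Root (Min): min(66.2, 15.6) = 15.6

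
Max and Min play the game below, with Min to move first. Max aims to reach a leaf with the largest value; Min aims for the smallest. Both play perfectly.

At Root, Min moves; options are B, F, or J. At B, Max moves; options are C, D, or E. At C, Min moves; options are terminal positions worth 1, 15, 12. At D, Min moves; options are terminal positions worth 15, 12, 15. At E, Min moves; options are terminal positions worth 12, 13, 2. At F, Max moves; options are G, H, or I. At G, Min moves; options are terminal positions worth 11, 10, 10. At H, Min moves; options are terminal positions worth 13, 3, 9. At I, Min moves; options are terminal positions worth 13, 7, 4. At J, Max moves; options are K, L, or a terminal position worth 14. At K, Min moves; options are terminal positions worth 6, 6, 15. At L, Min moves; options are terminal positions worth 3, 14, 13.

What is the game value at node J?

14

K: min(6, 6, 15) = 6
L: min(3, 14, 13) = 3
J: max(6, 3, 14) = 14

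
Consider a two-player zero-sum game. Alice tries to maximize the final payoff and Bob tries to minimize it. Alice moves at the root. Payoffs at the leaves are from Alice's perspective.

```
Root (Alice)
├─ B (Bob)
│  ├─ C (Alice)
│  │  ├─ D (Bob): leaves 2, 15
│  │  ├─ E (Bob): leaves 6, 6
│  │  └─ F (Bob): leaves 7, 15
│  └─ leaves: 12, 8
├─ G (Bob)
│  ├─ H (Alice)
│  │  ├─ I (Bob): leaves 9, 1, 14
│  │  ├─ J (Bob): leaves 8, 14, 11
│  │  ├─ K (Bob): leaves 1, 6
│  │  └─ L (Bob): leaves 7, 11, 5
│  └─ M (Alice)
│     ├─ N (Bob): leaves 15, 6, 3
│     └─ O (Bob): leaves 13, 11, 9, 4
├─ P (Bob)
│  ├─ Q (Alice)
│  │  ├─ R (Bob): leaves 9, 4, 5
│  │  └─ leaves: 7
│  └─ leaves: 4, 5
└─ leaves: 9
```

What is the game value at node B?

D: min(2, 15) = 2
E: min(6, 6) = 6
F: min(7, 15) = 7
C: max(2, 6, 7) = 7
B: min(7, 12, 8) = 7

7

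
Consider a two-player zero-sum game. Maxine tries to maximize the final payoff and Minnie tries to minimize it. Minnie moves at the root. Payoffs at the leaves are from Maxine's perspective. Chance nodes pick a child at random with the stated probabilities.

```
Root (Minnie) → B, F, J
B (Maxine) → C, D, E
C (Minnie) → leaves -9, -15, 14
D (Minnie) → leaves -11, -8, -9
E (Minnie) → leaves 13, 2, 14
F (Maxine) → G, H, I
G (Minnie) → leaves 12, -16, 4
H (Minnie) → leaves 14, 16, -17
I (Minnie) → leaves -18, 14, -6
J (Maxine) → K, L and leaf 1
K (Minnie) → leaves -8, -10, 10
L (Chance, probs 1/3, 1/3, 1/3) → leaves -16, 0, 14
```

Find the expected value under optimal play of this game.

C (Minnie): min(-9, -15, 14) = -15
D (Minnie): min(-11, -8, -9) = -11
E (Minnie): min(13, 2, 14) = 2
B (Maxine): max(-15, -11, 2) = 2
G (Minnie): min(12, -16, 4) = -16
H (Minnie): min(14, 16, -17) = -17
I (Minnie): min(-18, 14, -6) = -18
F (Maxine): max(-16, -17, -18) = -16
K (Minnie): min(-8, -10, 10) = -10
L (Chance): 1/3·-16 + 1/3·0 + 1/3·14 = -0.67
J (Maxine): max(-10, -0.67, 1) = 1
Root (Minnie): min(2, -16, 1) = -16

-16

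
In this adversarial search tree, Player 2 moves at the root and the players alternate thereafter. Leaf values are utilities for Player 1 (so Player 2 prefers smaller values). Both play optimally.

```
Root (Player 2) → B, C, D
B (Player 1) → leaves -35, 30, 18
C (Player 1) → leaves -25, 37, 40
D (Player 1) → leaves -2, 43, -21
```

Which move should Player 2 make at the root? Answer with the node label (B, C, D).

B

B (Player 1): max(-35, 30, 18) = 30
C (Player 1): max(-25, 37, 40) = 40
D (Player 1): max(-2, 43, -21) = 43
Root (Player 2): min(30, 40, 43) = 30
Player 2 picks the child with the lowest value: B (value 30).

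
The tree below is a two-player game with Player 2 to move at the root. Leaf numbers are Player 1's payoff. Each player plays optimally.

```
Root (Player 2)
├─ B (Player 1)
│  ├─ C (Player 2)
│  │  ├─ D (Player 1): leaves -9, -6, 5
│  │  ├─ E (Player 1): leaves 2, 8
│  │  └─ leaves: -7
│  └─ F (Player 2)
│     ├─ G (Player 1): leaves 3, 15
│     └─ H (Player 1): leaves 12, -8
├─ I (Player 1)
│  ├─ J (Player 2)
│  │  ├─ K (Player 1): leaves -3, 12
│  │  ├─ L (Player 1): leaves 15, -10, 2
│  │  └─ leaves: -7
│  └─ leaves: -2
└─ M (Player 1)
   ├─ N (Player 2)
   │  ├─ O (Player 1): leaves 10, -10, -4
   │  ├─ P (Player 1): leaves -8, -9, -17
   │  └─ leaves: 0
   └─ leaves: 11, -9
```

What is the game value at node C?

D: max(-9, -6, 5) = 5
E: max(2, 8) = 8
C: min(5, 8, -7) = -7

-7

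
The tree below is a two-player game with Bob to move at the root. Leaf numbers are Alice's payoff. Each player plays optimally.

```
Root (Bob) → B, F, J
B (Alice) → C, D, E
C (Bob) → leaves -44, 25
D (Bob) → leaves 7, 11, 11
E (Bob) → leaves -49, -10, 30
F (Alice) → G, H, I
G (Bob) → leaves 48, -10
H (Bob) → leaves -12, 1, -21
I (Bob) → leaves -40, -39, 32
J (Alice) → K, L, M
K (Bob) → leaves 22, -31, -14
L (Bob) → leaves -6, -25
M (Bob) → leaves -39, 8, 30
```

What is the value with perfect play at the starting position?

-25

C (Bob): min(-44, 25) = -44
D (Bob): min(7, 11, 11) = 7
E (Bob): min(-49, -10, 30) = -49
B (Alice): max(-44, 7, -49) = 7
G (Bob): min(48, -10) = -10
H (Bob): min(-12, 1, -21) = -21
I (Bob): min(-40, -39, 32) = -40
F (Alice): max(-10, -21, -40) = -10
K (Bob): min(22, -31, -14) = -31
L (Bob): min(-6, -25) = -25
M (Bob): min(-39, 8, 30) = -39
J (Alice): max(-31, -25, -39) = -25
Root (Bob): min(7, -10, -25) = -25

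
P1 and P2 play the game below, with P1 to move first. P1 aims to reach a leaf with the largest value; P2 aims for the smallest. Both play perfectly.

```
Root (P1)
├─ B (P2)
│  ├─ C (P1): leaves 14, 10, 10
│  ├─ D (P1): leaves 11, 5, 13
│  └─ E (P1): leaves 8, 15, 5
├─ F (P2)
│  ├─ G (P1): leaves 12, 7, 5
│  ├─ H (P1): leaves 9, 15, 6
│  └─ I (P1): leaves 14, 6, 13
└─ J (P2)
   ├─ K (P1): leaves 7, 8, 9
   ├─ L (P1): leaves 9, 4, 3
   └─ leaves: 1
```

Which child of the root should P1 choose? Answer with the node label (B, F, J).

B

C (P1): max(14, 10, 10) = 14
D (P1): max(11, 5, 13) = 13
E (P1): max(8, 15, 5) = 15
B (P2): min(14, 13, 15) = 13
G (P1): max(12, 7, 5) = 12
H (P1): max(9, 15, 6) = 15
I (P1): max(14, 6, 13) = 14
F (P2): min(12, 15, 14) = 12
K (P1): max(7, 8, 9) = 9
L (P1): max(9, 4, 3) = 9
J (P2): min(9, 9, 1) = 1
Root (P1): max(13, 12, 1) = 13
P1 picks the child with the highest value: B (value 13).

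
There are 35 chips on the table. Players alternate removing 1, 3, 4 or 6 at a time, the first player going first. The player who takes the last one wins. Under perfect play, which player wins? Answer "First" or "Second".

Compute winning (W) and losing (L) positions by backward induction:
i:   0  1  2  3  4  5  6  7  8  9 10 11 12 13 14 15 16 17 18 19 20 21 22 23 24 25 26 27 28 29 30 31 32 33 34 35
     L  W  L  W  W  W  W  L  W  L  W  W  W  W  L  W  L  W  W  W  W  L  W  L  W  W  W  W  L  W  L  W  W  W  W  L
Position 35 is L, so the second player wins.

Second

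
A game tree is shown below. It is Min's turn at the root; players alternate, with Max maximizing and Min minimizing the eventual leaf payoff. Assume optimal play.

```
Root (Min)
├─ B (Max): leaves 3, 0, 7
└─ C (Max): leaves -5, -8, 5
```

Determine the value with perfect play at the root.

B (Max): max(3, 0, 7) = 7
C (Max): max(-5, -8, 5) = 5
Root (Min): min(7, 5) = 5

5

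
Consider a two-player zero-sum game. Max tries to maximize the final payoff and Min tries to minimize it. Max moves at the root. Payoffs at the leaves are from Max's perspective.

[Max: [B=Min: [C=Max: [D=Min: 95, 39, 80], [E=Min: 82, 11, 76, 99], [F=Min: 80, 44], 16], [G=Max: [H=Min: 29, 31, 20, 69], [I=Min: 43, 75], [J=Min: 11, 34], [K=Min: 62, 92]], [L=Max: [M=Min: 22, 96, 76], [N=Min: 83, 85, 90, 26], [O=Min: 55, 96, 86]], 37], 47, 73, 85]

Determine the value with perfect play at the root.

85

D (Min): min(95, 39, 80) = 39
E (Min): min(82, 11, 76, 99) = 11
F (Min): min(80, 44) = 44
C (Max): max(39, 11, 44, 16) = 44
H (Min): min(29, 31, 20, 69) = 20
I (Min): min(43, 75) = 43
J (Min): min(11, 34) = 11
K (Min): min(62, 92) = 62
G (Max): max(20, 43, 11, 62) = 62
M (Min): min(22, 96, 76) = 22
N (Min): min(83, 85, 90, 26) = 26
O (Min): min(55, 96, 86) = 55
L (Max): max(22, 26, 55) = 55
B (Min): min(44, 62, 55, 37) = 37
Root (Max): max(37, 47, 73, 85) = 85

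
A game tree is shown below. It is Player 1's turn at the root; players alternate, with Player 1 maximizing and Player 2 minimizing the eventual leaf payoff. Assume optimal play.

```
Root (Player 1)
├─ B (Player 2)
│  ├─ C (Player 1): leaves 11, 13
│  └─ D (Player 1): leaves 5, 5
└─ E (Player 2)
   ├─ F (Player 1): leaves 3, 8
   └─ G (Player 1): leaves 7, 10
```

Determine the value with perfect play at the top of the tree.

C (Player 1): max(11, 13) = 13
D (Player 1): max(5, 5) = 5
B (Player 2): min(13, 5) = 5
F (Player 1): max(3, 8) = 8
G (Player 1): max(7, 10) = 10
E (Player 2): min(8, 10) = 8
Root (Player 1): max(5, 8) = 8

8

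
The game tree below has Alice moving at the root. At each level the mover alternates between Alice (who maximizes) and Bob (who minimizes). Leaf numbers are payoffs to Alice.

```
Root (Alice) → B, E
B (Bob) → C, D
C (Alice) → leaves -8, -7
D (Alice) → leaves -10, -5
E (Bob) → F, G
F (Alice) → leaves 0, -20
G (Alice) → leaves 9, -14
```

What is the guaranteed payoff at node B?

C: max(-8, -7) = -7
D: max(-10, -5) = -5
B: min(-7, -5) = -7

-7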